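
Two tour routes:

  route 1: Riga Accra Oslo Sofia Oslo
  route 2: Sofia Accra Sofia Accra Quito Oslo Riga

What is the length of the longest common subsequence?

3

Pick Accra (route 1 #2, route 2 #2); then Sofia (route 1 #4, route 2 #3); then Oslo (route 1 #5, route 2 #6); all 3 stops appear in both, in order. dp[5][7] = 3 confirms this is the maximum.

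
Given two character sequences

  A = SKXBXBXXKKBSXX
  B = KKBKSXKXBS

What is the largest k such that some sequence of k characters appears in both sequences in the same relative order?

6

One common subsequence of length 6: K (A #2, B #2), B (A #4, B #3), X (A #5, B #6), X (A #8, B #8), B (A #11, B #9), S (A #12, B #10), and the DP table's final entry dp[14][10] is also 6, so no common subsequence is longer.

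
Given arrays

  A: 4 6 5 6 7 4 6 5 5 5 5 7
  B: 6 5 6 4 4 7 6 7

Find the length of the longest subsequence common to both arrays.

Pick 6 (A #2, B #1), 5 (A #3, B #2), 6 (A #4, B #3), 7 (A #5, B #6), 6 (A #7, B #7), 7 (A #12, B #8); all 6 values appear in both, in order. Since dp[12][8] = 6, nothing longer is possible.

6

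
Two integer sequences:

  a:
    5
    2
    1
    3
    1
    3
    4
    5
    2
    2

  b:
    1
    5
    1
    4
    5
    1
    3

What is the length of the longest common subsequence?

4

Let dp[i][j] be the LCS length of the first i values of a and the first j values of b. dp[i][j] = dp[i-1][j-1]+1 when the i-th and j-th values match, else max(dp[i-1][j], dp[i][j-1]).
    ·  1  5  1  4  5  1  3
 ·  0  0  0  0  0  0  0  0
 5  0  0  1  1  1  1  1  1
 2  0  0  1  1  1  1  1  1
 1  0  1  1  2  2  2  2  2
 3  0  1  1  2  2  2  2  3
 1  0  1  1  2  2  2  3  3
 3  0  1  1  2  2  2  3  4
 4  0  1  1  2  3  3  3  4
 5  0  1  2  2  3  4  4  4
 2  0  1  2  2  3  4  4  4
 2  0  1  2  2  3  4  4  4
dp[10][7] = 4. One LCS (by backtracking along matches): 5, 1, 1, 3.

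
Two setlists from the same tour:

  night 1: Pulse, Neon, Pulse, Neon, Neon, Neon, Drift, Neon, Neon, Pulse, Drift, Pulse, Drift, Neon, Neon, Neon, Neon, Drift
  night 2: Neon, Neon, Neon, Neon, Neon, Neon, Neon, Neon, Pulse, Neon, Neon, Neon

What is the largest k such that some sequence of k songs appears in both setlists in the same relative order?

10

Match Neon (night 1 #2, night 2 #3); then Neon (night 1 #4, night 2 #4); then Neon (night 1 #5, night 2 #5); then Neon (night 1 #6, night 2 #6); then Neon (night 1 #8, night 2 #7); then Neon (night 1 #9, night 2 #8); then Pulse (night 1 #12, night 2 #9); then Neon (night 1 #15, night 2 #10); then Neon (night 1 #16, night 2 #11); then Neon (night 1 #17, night 2 #12) — 10 songs in the same relative order in both. The LCS DP gives dp[18][12] = 10, so this is optimal.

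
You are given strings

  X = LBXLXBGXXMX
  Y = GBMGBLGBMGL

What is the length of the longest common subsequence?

4

Let dp[i][j] be the LCS length of the first i characters of X and the first j characters of Y. dp[i][j] = dp[i-1][j-1]+1 when the i-th and j-th characters match, else max(dp[i-1][j], dp[i][j-1]).
    ·  G  B  M  G  B  L  G  B  M  G  L
 ·  0  0  0  0  0  0  0  0  0  0  0  0
 L  0  0  0  0  0  0  1  1  1  1  1  1
 B  0  0  1  1  1  1  1  1  2  2  2  2
 X  0  0  1  1  1  1  1  1  2  2  2  2
 L  0  0  1  1  1  1  2  2  2  2  2  3
 X  0  0  1  1  1  1  2  2  2  2  2  3
 B  0  0  1  1  1  2  2  2  3  3  3  3
 G  0  1  1  1  2  2  2  3  3  3  4  4
 X  0  1  1  1  2  2  2  3  3  3  4  4
 X  0  1  1  1  2  2  2  3  3  3  4  4
 M  0  1  1  2  2  2  2  3  3  4  4  4
 X  0  1  1  2  2  2  2  3  3  4  4  4
dp[11][11] = 4. One LCS (by backtracking along matches): BLBG.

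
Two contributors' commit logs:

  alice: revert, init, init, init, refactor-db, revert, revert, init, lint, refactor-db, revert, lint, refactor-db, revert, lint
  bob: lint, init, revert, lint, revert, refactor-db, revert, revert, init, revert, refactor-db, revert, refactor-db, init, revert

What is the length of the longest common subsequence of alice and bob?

Pick revert at alice[1]=bob[5], refactor-db at alice[5]=bob[6], revert at alice[6]=bob[7], revert at alice[7]=bob[8], init at alice[8]=bob[9], refactor-db at alice[10]=bob[11], revert at alice[11]=bob[12], refactor-db at alice[13]=bob[13], revert at alice[14]=bob[15]; all 9 commits appear in both, in order. The LCS DP gives dp[15][15] = 9, so this is optimal.

9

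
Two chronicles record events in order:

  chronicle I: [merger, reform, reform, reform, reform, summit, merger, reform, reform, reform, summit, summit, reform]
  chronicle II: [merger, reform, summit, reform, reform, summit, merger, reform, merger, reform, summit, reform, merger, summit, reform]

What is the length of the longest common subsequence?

Pick merger at chronicle I[1]=chronicle II[1], then reform at chronicle I[2]=chronicle II[2], then reform at chronicle I[4]=chronicle II[4], then reform at chronicle I[5]=chronicle II[5], then summit at chronicle I[6]=chronicle II[6], then merger at chronicle I[7]=chronicle II[7], then reform at chronicle I[8]=chronicle II[8], then reform at chronicle I[9]=chronicle II[10], then reform at chronicle I[10]=chronicle II[12], then summit at chronicle I[12]=chronicle II[14], then reform at chronicle I[13]=chronicle II[15]; all 11 events appear in both, in order. Since dp[13][15] = 11, nothing longer is possible.

11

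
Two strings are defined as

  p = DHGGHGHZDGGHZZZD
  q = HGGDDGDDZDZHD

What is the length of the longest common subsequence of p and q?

Taking H [2,1], then G [3,2], then G [4,3], then G [6,6], then Z [8,9], then D [9,10], then H [12,12], then D [16,13] gives a common subsequence of length 8. Since dp[16][13] = 8, nothing longer is possible.

8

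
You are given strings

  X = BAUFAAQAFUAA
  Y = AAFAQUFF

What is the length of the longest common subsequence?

5

One common subsequence of length 5: A [2,2], then F [4,3], then A [6,4], then Q [7,5], then F [9,8]. dp[12][8] = 5 confirms this is the maximum.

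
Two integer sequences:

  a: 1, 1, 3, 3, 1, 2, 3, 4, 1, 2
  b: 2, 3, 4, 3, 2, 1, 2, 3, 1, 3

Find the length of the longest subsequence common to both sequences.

Pick 3 [3,2]; then 3 [4,4]; then 1 [5,6]; then 2 [6,7]; then 3 [7,8]; then 1 [9,9]; all 6 values appear in both, in order. dp[10][10] = 6 confirms this is the maximum.

6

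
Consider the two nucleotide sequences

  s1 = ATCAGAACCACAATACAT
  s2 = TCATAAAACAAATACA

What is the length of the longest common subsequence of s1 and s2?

13

Taking A [1,3], then T [2,4], then A [4,6], then A [6,7], then A [7,8], then C [9,9], then A [10,10], then A [12,11], then A [13,12], then T [14,13], then A [15,14], then C [16,15], then A [17,16] gives a common subsequence of length 13. dp[18][16] = 13 confirms this is the maximum.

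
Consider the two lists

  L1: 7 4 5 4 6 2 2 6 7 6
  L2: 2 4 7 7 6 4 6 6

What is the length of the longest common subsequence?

One common subsequence of length 4: 7 (L1 #1, L2 #4) → 4 (L1 #4, L2 #6) → 6 (L1 #8, L2 #7) → 6 (L1 #10, L2 #8), and the DP table's final entry dp[10][8] is also 4, so no common subsequence is longer.

4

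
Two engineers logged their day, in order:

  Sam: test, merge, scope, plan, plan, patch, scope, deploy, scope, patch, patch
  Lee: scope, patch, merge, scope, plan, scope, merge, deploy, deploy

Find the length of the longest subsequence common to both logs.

Match merge (Sam #2, Lee #3) → scope (Sam #3, Lee #4) → plan (Sam #5, Lee #5) → scope (Sam #7, Lee #6) → deploy (Sam #8, Lee #9) — 5 tasks in the same relative order in both. The LCS DP gives dp[11][9] = 5, so this is optimal.

5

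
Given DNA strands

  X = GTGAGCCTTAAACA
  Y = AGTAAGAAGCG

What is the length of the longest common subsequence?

7

One common subsequence of length 7: G (X #1, Y #2), then T (X #2, Y #3), then A (X #4, Y #5), then G (X #5, Y #6), then A (X #10, Y #7), then A (X #11, Y #8), then C (X #13, Y #10). Since dp[14][11] = 7, nothing longer is possible.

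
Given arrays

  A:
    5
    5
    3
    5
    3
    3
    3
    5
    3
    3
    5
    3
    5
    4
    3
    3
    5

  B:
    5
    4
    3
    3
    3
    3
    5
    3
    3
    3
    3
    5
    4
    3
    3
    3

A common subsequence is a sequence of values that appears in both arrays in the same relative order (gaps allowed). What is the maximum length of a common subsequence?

Taking 5 (A #1, B #1), then 3 (A #3, B #3), then 3 (A #5, B #4), then 3 (A #6, B #5), then 3 (A #7, B #6), then 5 (A #8, B #7), then 3 (A #9, B #9), then 3 (A #10, B #10), then 3 (A #12, B #11), then 5 (A #13, B #12), then 4 (A #14, B #13), then 3 (A #15, B #15), then 3 (A #16, B #16) gives a common subsequence of length 13. Since dp[17][16] = 13, nothing longer is possible.

13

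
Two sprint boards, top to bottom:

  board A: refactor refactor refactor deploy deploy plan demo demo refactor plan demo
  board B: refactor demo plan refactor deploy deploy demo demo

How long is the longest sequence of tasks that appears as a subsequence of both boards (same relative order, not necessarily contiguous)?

6

One common subsequence of length 6: refactor (board A #1, board B #1); then refactor (board A #3, board B #4); then deploy (board A #4, board B #5); then deploy (board A #5, board B #6); then demo (board A #8, board B #7); then demo (board A #11, board B #8). The LCS DP gives dp[11][8] = 6, so this is optimal.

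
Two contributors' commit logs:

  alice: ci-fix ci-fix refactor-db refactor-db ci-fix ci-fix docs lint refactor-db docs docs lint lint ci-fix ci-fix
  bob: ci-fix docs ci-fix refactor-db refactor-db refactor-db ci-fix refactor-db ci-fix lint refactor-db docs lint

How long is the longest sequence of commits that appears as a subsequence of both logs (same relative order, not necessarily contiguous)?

Taking ci-fix [1,1], then ci-fix [2,3], then refactor-db [3,5], then refactor-db [4,6], then ci-fix [5,7], then ci-fix [6,9], then lint [8,10], then refactor-db [9,11], then docs [11,12], then lint [13,13] gives a common subsequence of length 10. The LCS DP gives dp[15][13] = 10, so this is optimal.

10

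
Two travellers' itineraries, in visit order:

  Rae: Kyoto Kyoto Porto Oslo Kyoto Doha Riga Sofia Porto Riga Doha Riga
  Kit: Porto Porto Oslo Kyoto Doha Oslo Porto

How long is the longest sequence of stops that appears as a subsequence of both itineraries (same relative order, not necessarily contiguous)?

5

Taking Porto (Rae #3, Kit #2); then Oslo (Rae #4, Kit #3); then Kyoto (Rae #5, Kit #4); then Doha (Rae #6, Kit #5); then Porto (Rae #9, Kit #7) gives a common subsequence of length 5. The LCS DP gives dp[12][7] = 5, so this is optimal.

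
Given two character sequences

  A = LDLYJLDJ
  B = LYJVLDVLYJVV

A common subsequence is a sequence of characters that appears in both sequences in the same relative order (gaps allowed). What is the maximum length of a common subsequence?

6

Match L (A #3, B #1) → Y (A #4, B #2) → J (A #5, B #3) → L (A #6, B #5) → D (A #7, B #6) → J (A #8, B #10) — 6 characters in the same relative order in both. Since dp[8][12] = 6, nothing longer is possible.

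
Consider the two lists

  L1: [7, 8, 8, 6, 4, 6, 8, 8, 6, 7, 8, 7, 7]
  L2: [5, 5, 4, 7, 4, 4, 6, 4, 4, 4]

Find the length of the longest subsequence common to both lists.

One common subsequence of length 3: 7 at L1[1]=L2[4], then 6 at L1[4]=L2[7], then 4 at L1[5]=L2[10]. dp[13][10] = 3 confirms this is the maximum.

3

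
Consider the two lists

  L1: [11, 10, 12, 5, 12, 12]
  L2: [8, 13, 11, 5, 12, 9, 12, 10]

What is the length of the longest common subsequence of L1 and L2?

Pick 11 at L1[1]=L2[3]; then 5 at L1[4]=L2[4]; then 12 at L1[5]=L2[5]; then 12 at L1[6]=L2[7]; all 4 values appear in both, in order, and the DP table's final entry dp[6][8] is also 4, so no common subsequence is longer.

4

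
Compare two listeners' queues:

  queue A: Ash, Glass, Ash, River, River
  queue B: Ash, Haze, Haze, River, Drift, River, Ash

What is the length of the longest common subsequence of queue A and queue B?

3

Taking Ash (queue A #1, queue B #1), River (queue A #4, queue B #4), River (queue A #5, queue B #6) gives a common subsequence of length 3. Since dp[5][7] = 3, nothing longer is possible.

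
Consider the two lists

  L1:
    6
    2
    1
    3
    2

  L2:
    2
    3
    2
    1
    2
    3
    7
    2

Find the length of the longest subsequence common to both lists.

Let dp[i][j] be the LCS length of the first i values of L1 and the first j values of L2. dp[i][j] = dp[i-1][j-1]+1 when the i-th and j-th values match, else max(dp[i-1][j], dp[i][j-1]).
    ·  2  3  2  1  2  3  7  2
 ·  0  0  0  0  0  0  0  0  0
 6  0  0  0  0  0  0  0  0  0
 2  0  1  1  1  1  1  1  1  1
 1  0  1  1  1  2  2  2  2  2
 3  0  1  2  2  2  2  3  3  3
 2  0  1  2  3  3  3  3  3  4
dp[5][8] = 4. One LCS (by backtracking along matches): 2, 1, 3, 2.

4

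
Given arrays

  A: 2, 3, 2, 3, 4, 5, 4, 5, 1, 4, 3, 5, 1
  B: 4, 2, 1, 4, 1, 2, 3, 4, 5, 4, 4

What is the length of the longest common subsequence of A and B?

7

Pick 2 (A #1, B #2), then 2 (A #3, B #6), then 3 (A #4, B #7), then 4 (A #5, B #8), then 5 (A #6, B #9), then 4 (A #7, B #10), then 4 (A #10, B #11); all 7 values appear in both, in order, and the DP table's final entry dp[13][11] is also 7, so no common subsequence is longer.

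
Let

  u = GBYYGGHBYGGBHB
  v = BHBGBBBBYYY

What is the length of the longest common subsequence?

Pick B at u[2]=v[1], H at u[7]=v[2], B at u[8]=v[3], G at u[10]=v[4], B at u[12]=v[7], B at u[14]=v[8]; all 6 characters appear in both, in order. Since dp[14][11] = 6, nothing longer is possible.

6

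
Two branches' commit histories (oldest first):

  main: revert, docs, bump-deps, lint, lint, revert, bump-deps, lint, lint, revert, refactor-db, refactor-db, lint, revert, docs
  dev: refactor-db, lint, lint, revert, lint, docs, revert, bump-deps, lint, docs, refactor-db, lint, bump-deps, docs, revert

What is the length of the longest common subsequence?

8

Match revert [1,4], docs [2,6], revert [6,7], bump-deps [7,8], lint [8,9], refactor-db [12,11], lint [13,12], revert [14,15] — 8 commits in the same relative order in both. dp[15][15] = 8 confirms this is the maximum.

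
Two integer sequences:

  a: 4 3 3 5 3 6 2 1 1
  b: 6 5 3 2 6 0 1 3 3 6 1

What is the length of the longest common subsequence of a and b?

One common subsequence of length 5: 3 (a #2, b #3), then 3 (a #3, b #8), then 3 (a #5, b #9), then 6 (a #6, b #10), then 1 (a #9, b #11). The LCS DP gives dp[9][11] = 5, so this is optimal.

5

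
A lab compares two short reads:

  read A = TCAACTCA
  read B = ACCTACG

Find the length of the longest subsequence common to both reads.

4

Let dp[i][j] be the LCS length of the first i bases of read A and the first j bases of read B. dp[i][j] = dp[i-1][j-1]+1 when the i-th and j-th bases match, else max(dp[i-1][j], dp[i][j-1]).
    ·  A  C  C  T  A  C  G
 ·  0  0  0  0  0  0  0  0
 T  0  0  0  0  1  1  1  1
 C  0  0  1  1  1  1  2  2
 A  0  1  1  1  1  2  2  2
 A  0  1  1  1  1  2  2  2
 C  0  1  2  2  2  2  3  3
 T  0  1  2  2  3  3  3  3
 C  0  1  2  3  3  3  4  4
 A  0  1  2  3  3  4  4  4
dp[8][7] = 4. One LCS (by backtracking along matches): CCTC.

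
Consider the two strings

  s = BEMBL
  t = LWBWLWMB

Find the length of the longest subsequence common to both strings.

3

Let dp[i][j] be the LCS length of the first i characters of s and the first j characters of t. dp[i][j] = dp[i-1][j-1]+1 when the i-th and j-th characters match, else max(dp[i-1][j], dp[i][j-1]).
    ·  L  W  B  W  L  W  M  B
 ·  0  0  0  0  0  0  0  0  0
 B  0  0  0  1  1  1  1  1  1
 E  0  0  0  1  1  1  1  1  1
 M  0  0  0  1  1  1  1  2  2
 B  0  0  0  1  1  1  1  2  3
 L  0  1  1  1  1  2  2  2  3
dp[5][8] = 3. One LCS (by backtracking along matches): BMB.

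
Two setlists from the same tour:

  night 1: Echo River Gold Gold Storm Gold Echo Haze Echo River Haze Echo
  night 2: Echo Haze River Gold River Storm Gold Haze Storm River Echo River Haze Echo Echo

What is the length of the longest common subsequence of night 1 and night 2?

10

One common subsequence of length 10: Echo at night 1[1]=night 2[1], then River at night 1[2]=night 2[3], then Gold at night 1[3]=night 2[4], then Storm at night 1[5]=night 2[6], then Gold at night 1[6]=night 2[7], then Haze at night 1[8]=night 2[8], then Echo at night 1[9]=night 2[11], then River at night 1[10]=night 2[12], then Haze at night 1[11]=night 2[13], then Echo at night 1[12]=night 2[15]. Since dp[12][15] = 10, nothing longer is possible.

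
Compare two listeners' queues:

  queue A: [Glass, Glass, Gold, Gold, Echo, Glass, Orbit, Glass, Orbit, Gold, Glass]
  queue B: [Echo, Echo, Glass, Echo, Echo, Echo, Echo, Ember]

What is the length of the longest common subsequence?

2

Pick Glass [1,3], then Echo [5,7]; all 2 songs appear in both, in order. Since dp[11][8] = 2, nothing longer is possible.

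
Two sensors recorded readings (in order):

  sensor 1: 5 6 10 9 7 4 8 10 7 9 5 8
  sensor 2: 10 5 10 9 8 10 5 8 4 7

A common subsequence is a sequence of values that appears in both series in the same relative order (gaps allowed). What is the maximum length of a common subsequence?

Pick 5 [1,2], then 10 [3,3], then 9 [4,4], then 8 [7,5], then 10 [8,6], then 5 [11,7], then 8 [12,8]; all 7 values appear in both, in order. dp[12][10] = 7 confirms this is the maximum.

7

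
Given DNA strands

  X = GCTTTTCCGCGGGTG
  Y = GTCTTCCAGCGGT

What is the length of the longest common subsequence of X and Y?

One common subsequence of length 11: G (X #1, Y #1); then C (X #2, Y #3); then T (X #5, Y #4); then T (X #6, Y #5); then C (X #7, Y #6); then C (X #8, Y #7); then G (X #9, Y #9); then C (X #10, Y #10); then G (X #12, Y #11); then G (X #13, Y #12); then T (X #14, Y #13). The LCS DP gives dp[15][13] = 11, so this is optimal.

11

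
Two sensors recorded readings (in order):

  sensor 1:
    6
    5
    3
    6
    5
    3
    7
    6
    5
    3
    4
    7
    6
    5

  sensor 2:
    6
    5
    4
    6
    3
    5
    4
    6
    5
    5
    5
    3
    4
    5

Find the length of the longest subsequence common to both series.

Match 6 [1,1], then 5 [2,2], then 3 [3,5], then 6 [4,8], then 5 [5,10], then 5 [9,11], then 3 [10,12], then 4 [11,13], then 5 [14,14] — 9 values in the same relative order in both. Since dp[14][14] = 9, nothing longer is possible.

9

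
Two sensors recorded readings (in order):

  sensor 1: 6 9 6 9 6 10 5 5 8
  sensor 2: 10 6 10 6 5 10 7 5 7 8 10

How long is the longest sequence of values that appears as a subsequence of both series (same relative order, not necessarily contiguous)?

5

Let dp[i][j] be the LCS length of the first i values of sensor 1 and the first j values of sensor 2. dp[i][j] = dp[i-1][j-1]+1 when the i-th and j-th values match, else max(dp[i-1][j], dp[i][j-1]).
    · 10  6 10  6  5 10  7  5  7  8 10
 ·  0  0  0  0  0  0  0  0  0  0  0  0
 6  0  0  1  1  1  1  1  1  1  1  1  1
 9  0  0  1  1  1  1  1  1  1  1  1  1
 6  0  0  1  1  2  2  2  2  2  2  2  2
 9  0  0  1  1  2  2  2  2  2  2  2  2
 6  0  0  1  1  2  2  2  2  2  2  2  2
10  0  1  1  2  2  2  3  3  3  3  3  3
 5  0  1  1  2  2  3  3  3  4  4  4  4
 5  0  1  1  2  2  3  3  3  4  4  4  4
 8  0  1  1  2  2  3  3  3  4  4  5  5
dp[9][11] = 5. One LCS (by backtracking along matches): 6, 6, 10, 5, 8.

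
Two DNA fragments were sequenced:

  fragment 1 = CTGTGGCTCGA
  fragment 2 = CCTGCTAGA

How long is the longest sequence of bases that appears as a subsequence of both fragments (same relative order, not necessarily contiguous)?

7

One common subsequence of length 7: C (fragment 1 #1, fragment 2 #2), then T (fragment 1 #4, fragment 2 #3), then G (fragment 1 #6, fragment 2 #4), then C (fragment 1 #7, fragment 2 #5), then T (fragment 1 #8, fragment 2 #6), then G (fragment 1 #10, fragment 2 #8), then A (fragment 1 #11, fragment 2 #9). dp[11][9] = 7 confirms this is the maximum.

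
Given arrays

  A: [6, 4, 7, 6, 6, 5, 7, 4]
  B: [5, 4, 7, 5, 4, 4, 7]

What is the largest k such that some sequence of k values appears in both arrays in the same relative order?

Match 4 [2,2], then 7 [3,3], then 5 [6,4], then 7 [7,7] — 4 values in the same relative order in both. Since dp[8][7] = 4, nothing longer is possible.

4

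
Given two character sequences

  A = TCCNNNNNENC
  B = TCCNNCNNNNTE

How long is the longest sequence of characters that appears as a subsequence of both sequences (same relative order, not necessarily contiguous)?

Let dp[i][j] be the LCS length of the first i characters of A and the first j characters of B. dp[i][j] = dp[i-1][j-1]+1 when the i-th and j-th characters match, else max(dp[i-1][j], dp[i][j-1]).
    ·  T  C  C  N  N  C  N  N  N  N  T  E
 ·  0  0  0  0  0  0  0  0  0  0  0  0  0
 T  0  1  1  1  1  1  1  1  1  1  1  1  1
 C  0  1  2  2  2  2  2  2  2  2  2  2  2
 C  0  1  2  3  3  3  3  3  3  3  3  3  3
 N  0  1  2  3  4  4  4  4  4  4  4  4  4
 N  0  1  2  3  4  5  5  5  5  5  5  5  5
 N  0  1  2  3  4  5  5  6  6  6  6  6  6
 N  0  1  2  3  4  5  5  6  7  7  7  7  7
 N  0  1  2  3  4  5  5  6  7  8  8  8  8
 E  0  1  2  3  4  5  5  6  7  8  8  8  9
 N  0  1  2  3  4  5  5  6  7  8  9  9  9
 C  0  1  2  3  4  5  6  6  7  8  9  9  9
dp[11][12] = 9. One LCS (by backtracking along matches): TCCNNNNNE.

9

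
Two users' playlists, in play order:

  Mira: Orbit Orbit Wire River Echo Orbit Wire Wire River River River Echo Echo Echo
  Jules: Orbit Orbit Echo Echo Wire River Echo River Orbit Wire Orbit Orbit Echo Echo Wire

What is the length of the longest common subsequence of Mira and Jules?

Taking Orbit [1,1] → Orbit [2,2] → Wire [3,5] → River [4,6] → Echo [5,7] → Orbit [6,9] → Wire [7,10] → Echo [12,13] → Echo [13,14] gives a common subsequence of length 9. The LCS DP gives dp[14][15] = 9, so this is optimal.

9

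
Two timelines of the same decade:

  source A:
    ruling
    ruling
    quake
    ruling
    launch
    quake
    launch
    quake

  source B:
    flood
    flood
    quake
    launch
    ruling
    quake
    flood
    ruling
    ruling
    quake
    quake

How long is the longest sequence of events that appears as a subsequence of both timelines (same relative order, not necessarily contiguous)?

5

Pick ruling (source A #1, source B #5), then ruling (source A #2, source B #8), then ruling (source A #4, source B #9), then quake (source A #6, source B #10), then quake (source A #8, source B #11); all 5 events appear in both, in order. Since dp[8][11] = 5, nothing longer is possible.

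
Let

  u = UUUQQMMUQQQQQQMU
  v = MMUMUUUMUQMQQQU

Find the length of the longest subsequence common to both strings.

One common subsequence of length 10: U at u[1]=v[5], U at u[2]=v[6], U at u[3]=v[7], M at u[7]=v[8], U at u[8]=v[9], Q at u[9]=v[10], Q at u[12]=v[12], Q at u[13]=v[13], Q at u[14]=v[14], U at u[16]=v[15]. dp[16][15] = 10 confirms this is the maximum.

10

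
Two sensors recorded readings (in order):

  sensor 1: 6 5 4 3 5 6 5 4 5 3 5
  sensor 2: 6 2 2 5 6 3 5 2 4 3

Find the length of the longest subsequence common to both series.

6

Pick 6 (sensor 1 #1, sensor 2 #1); then 5 (sensor 1 #2, sensor 2 #4); then 3 (sensor 1 #4, sensor 2 #6); then 5 (sensor 1 #5, sensor 2 #7); then 4 (sensor 1 #8, sensor 2 #9); then 3 (sensor 1 #10, sensor 2 #10); all 6 values appear in both, in order, and the DP table's final entry dp[11][10] is also 6, so no common subsequence is longer.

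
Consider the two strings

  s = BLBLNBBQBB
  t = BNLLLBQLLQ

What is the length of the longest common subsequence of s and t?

5

Let dp[i][j] be the LCS length of the first i characters of s and the first j characters of t. dp[i][j] = dp[i-1][j-1]+1 when the i-th and j-th characters match, else max(dp[i-1][j], dp[i][j-1]).
    ·  B  N  L  L  L  B  Q  L  L  Q
 ·  0  0  0  0  0  0  0  0  0  0  0
 B  0  1  1  1  1  1  1  1  1  1  1
 L  0  1  1  2  2  2  2  2  2  2  2
 B  0  1  1  2  2  2  3  3  3  3  3
 L  0  1  1  2  3  3  3  3  4  4  4
 N  0  1  2  2  3  3  3  3  4  4  4
 B  0  1  2  2  3  3  4  4  4  4  4
 B  0  1  2  2  3  3  4  4  4  4  4
 Q  0  1  2  2  3  3  4  5  5  5  5
 B  0  1  2  2  3  3  4  5  5  5  5
 B  0  1  2  2  3  3  4  5  5  5  5
dp[10][10] = 5. One LCS (by backtracking along matches): BLBLQ.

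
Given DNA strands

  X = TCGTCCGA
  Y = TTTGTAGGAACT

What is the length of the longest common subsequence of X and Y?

Pick T at X[1]=Y[3] → G at X[3]=Y[4] → T at X[4]=Y[5] → G at X[7]=Y[8] → A at X[8]=Y[10]; all 5 bases appear in both, in order, and the DP table's final entry dp[8][12] is also 5, so no common subsequence is longer.

5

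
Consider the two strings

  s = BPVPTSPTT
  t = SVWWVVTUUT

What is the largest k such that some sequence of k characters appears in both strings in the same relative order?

3

Match V at s[3]=t[6], T at s[5]=t[7], T at s[9]=t[10] — 3 characters in the same relative order in both. Since dp[9][10] = 3, nothing longer is possible.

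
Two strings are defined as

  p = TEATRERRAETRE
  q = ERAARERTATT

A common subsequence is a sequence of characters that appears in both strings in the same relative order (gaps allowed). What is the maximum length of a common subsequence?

7

Taking E [2,1], A [3,4], R [5,5], E [6,6], R [7,7], A [9,9], T [11,11] gives a common subsequence of length 7, and the DP table's final entry dp[13][11] is also 7, so no common subsequence is longer.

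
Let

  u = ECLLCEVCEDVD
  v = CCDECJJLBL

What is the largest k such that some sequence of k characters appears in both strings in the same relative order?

4

Pick E (u #1, v #4), then C (u #2, v #5), then L (u #3, v #8), then L (u #4, v #10); all 4 characters appear in both, in order. Since dp[12][10] = 4, nothing longer is possible.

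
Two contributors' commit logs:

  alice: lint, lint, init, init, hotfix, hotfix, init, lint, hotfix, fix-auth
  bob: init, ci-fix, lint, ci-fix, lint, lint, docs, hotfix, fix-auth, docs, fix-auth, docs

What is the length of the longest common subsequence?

Pick lint [1,3]; then lint [2,5]; then lint [8,6]; then hotfix [9,8]; then fix-auth [10,11]; all 5 commits appear in both, in order, and the DP table's final entry dp[10][12] is also 5, so no common subsequence is longer.

5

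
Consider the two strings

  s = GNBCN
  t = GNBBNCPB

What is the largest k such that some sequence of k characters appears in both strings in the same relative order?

4

Let dp[i][j] be the LCS length of the first i characters of s and the first j characters of t. dp[i][j] = dp[i-1][j-1]+1 when the i-th and j-th characters match, else max(dp[i-1][j], dp[i][j-1]).
    ·  G  N  B  B  N  C  P  B
 ·  0  0  0  0  0  0  0  0  0
 G  0  1  1  1  1  1  1  1  1
 N  0  1  2  2  2  2  2  2  2
 B  0  1  2  3  3  3  3  3  3
 C  0  1  2  3  3  3  4  4  4
 N  0  1  2  3  3  4  4  4  4
dp[5][8] = 4. One LCS (by backtracking along matches): GNBC.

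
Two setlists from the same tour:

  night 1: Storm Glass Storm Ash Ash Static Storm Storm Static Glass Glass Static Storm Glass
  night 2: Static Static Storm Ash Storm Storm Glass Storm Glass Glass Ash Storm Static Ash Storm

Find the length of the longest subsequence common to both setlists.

Taking Storm [1,3], then Storm [3,5], then Storm [7,6], then Storm [8,8], then Glass [10,9], then Glass [11,10], then Static [12,13], then Storm [13,15] gives a common subsequence of length 8. Since dp[14][15] = 8, nothing longer is possible.

8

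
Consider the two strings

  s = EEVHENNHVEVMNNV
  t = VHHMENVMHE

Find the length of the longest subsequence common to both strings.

Let dp[i][j] be the LCS length of the first i characters of s and the first j characters of t. dp[i][j] = dp[i-1][j-1]+1 when the i-th and j-th characters match, else max(dp[i-1][j], dp[i][j-1]).
    ·  V  H  H  M  E  N  V  M  H  E
 ·  0  0  0  0  0  0  0  0  0  0  0
 E  0  0  0  0  0  1  1  1  1  1  1
 E  0  0  0  0  0  1  1  1  1  1  2
 V  0  1  1  1  1  1  1  2  2  2  2
 H  0  1  2  2  2  2  2  2  2  3  3
 E  0  1  2  2  2  3  3  3  3  3  4
 N  0  1  2  2  2  3  4  4  4  4  4
 N  0  1  2  2  2  3  4  4  4  4  4
 H  0  1  2  3  3  3  4  4  4  5  5
 V  0  1  2  3  3  3  4  5  5  5  5
 E  0  1  2  3  3  4  4  5  5  5  6
 V  0  1  2  3  3  4  4  5  5  5  6
 M  0  1  2  3  4  4  4  5  6  6  6
 N  0  1  2  3  4  4  5  5  6  6  6
 N  0  1  2  3  4  4  5  5  6  6  6
 V  0  1  2  3  4  4  5  6  6  6  6
dp[15][10] = 6. One LCS (by backtracking along matches): VHENHE.

6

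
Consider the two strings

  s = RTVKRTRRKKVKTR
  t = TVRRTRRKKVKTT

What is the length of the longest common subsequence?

One common subsequence of length 11: T [2,1], V [3,2], R [5,4], T [6,5], R [7,6], R [8,7], K [9,8], K [10,9], V [11,10], K [12,11], T [13,13]. The LCS DP gives dp[14][13] = 11, so this is optimal.

11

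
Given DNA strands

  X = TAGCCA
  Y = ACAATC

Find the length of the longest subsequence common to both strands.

Let dp[i][j] be the LCS length of the first i bases of X and the first j bases of Y. dp[i][j] = dp[i-1][j-1]+1 when the i-th and j-th bases match, else max(dp[i-1][j], dp[i][j-1]).
    ·  A  C  A  A  T  C
 ·  0  0  0  0  0  0  0
 T  0  0  0  0  0  1  1
 A  0  1  1  1  1  1  1
 G  0  1  1  1  1  1  1
 C  0  1  2  2  2  2  2
 C  0  1  2  2  2  2  3
 A  0  1  2  3  3  3  3
dp[6][6] = 3. One LCS (by backtracking along matches): ACC.

3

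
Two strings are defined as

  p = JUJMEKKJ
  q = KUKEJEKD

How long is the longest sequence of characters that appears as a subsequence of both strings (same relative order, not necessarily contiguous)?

Match U at p[2]=q[2] → J at p[3]=q[5] → E at p[5]=q[6] → K at p[6]=q[7] — 4 characters in the same relative order in both. dp[8][8] = 4 confirms this is the maximum.

4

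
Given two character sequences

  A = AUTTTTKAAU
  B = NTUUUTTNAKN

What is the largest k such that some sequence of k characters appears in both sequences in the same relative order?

4

One common subsequence of length 4: U [2,5], then T [3,6], then T [4,7], then K [7,10]. The LCS DP gives dp[10][11] = 4, so this is optimal.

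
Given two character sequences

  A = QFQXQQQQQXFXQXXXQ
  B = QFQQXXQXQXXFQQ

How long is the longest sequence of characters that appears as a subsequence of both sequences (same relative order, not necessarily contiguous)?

One common subsequence of length 11: Q (A #1, B #1); then F (A #2, B #2); then Q (A #8, B #3); then Q (A #9, B #4); then X (A #10, B #5); then X (A #12, B #6); then Q (A #13, B #7); then X (A #14, B #8); then X (A #15, B #10); then X (A #16, B #11); then Q (A #17, B #14), and the DP table's final entry dp[17][14] is also 11, so no common subsequence is longer.

11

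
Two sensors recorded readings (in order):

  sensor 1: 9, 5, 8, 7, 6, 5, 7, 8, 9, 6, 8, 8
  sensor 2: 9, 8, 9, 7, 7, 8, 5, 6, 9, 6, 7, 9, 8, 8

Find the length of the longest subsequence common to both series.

9

Pick 9 (sensor 1 #1, sensor 2 #1) → 8 (sensor 1 #3, sensor 2 #2) → 7 (sensor 1 #4, sensor 2 #4) → 7 (sensor 1 #7, sensor 2 #5) → 8 (sensor 1 #8, sensor 2 #6) → 9 (sensor 1 #9, sensor 2 #9) → 6 (sensor 1 #10, sensor 2 #10) → 8 (sensor 1 #11, sensor 2 #13) → 8 (sensor 1 #12, sensor 2 #14); all 9 values appear in both, in order. Since dp[12][14] = 9, nothing longer is possible.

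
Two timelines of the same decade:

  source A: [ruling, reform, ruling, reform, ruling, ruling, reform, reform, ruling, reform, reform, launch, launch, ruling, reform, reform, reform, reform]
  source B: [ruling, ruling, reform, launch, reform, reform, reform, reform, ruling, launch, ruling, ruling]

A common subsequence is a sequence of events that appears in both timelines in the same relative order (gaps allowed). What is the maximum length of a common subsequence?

9

Taking ruling at source A[1]=source B[1], then ruling at source A[3]=source B[2], then reform at source A[4]=source B[3], then reform at source A[7]=source B[5], then reform at source A[8]=source B[6], then reform at source A[10]=source B[7], then reform at source A[11]=source B[8], then launch at source A[12]=source B[10], then ruling at source A[14]=source B[12] gives a common subsequence of length 9. Since dp[18][12] = 9, nothing longer is possible.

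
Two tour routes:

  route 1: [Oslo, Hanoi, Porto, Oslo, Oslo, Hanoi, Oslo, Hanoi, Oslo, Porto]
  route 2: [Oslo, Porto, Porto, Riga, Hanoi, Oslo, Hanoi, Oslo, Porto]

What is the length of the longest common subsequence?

7

Taking Oslo at route 1[1]=route 2[1]; then Porto at route 1[3]=route 2[3]; then Hanoi at route 1[6]=route 2[5]; then Oslo at route 1[7]=route 2[6]; then Hanoi at route 1[8]=route 2[7]; then Oslo at route 1[9]=route 2[8]; then Porto at route 1[10]=route 2[9] gives a common subsequence of length 7. dp[10][9] = 7 confirms this is the maximum.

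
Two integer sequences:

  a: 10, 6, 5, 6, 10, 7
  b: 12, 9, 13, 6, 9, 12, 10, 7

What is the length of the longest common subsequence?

Pick 6 [2,4], then 10 [5,7], then 7 [6,8]; all 3 values appear in both, in order, and the DP table's final entry dp[6][8] is also 3, so no common subsequence is longer.

3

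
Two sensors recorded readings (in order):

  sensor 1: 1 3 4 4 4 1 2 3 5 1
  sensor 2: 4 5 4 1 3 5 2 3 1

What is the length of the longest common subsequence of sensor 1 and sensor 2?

Match 4 (sensor 1 #3, sensor 2 #1) → 4 (sensor 1 #5, sensor 2 #3) → 1 (sensor 1 #6, sensor 2 #4) → 2 (sensor 1 #7, sensor 2 #7) → 3 (sensor 1 #8, sensor 2 #8) → 1 (sensor 1 #10, sensor 2 #9) — 6 values in the same relative order in both. Since dp[10][9] = 6, nothing longer is possible.

6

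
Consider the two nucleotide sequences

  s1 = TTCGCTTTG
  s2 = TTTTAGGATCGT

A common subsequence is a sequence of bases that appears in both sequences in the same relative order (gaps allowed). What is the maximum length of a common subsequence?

Pick T (s1 #1, s2 #1); then T (s1 #2, s2 #2); then T (s1 #6, s2 #3); then T (s1 #7, s2 #4); then T (s1 #8, s2 #9); then G (s1 #9, s2 #11); all 6 bases appear in both, in order. Since dp[9][12] = 6, nothing longer is possible.

6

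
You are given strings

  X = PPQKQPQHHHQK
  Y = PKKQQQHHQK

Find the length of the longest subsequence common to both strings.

One common subsequence of length 8: P at X[1]=Y[1]; then Q at X[3]=Y[4]; then Q at X[5]=Y[5]; then Q at X[7]=Y[6]; then H at X[9]=Y[7]; then H at X[10]=Y[8]; then Q at X[11]=Y[9]; then K at X[12]=Y[10], and the DP table's final entry dp[12][10] is also 8, so no common subsequence is longer.

8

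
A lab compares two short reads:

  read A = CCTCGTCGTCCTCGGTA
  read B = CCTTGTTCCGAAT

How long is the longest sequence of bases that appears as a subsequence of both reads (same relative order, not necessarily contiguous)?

10

Taking C (read A #1, read B #1); then C (read A #2, read B #2); then T (read A #3, read B #4); then G (read A #5, read B #5); then T (read A #6, read B #6); then T (read A #9, read B #7); then C (read A #11, read B #8); then C (read A #13, read B #9); then G (read A #14, read B #10); then T (read A #16, read B #13) gives a common subsequence of length 10, and the DP table's final entry dp[17][13] is also 10, so no common subsequence is longer.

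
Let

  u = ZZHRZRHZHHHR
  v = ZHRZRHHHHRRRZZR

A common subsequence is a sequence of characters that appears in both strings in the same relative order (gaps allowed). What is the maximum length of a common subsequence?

10

Pick Z [2,1] → H [3,2] → R [4,3] → Z [5,4] → R [6,5] → H [7,6] → H [9,7] → H [10,8] → H [11,9] → R [12,15]; all 10 characters appear in both, in order, and the DP table's final entry dp[12][15] is also 10, so no common subsequence is longer.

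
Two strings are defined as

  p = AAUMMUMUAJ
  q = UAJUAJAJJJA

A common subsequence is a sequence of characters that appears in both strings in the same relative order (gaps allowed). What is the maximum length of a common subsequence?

Let dp[i][j] be the LCS length of the first i characters of p and the first j characters of q. dp[i][j] = dp[i-1][j-1]+1 when the i-th and j-th characters match, else max(dp[i-1][j], dp[i][j-1]).
    ·  U  A  J  U  A  J  A  J  J  J  A
 ·  0  0  0  0  0  0  0  0  0  0  0  0
 A  0  0  1  1  1  1  1  1  1  1  1  1
 A  0  0  1  1  1  2  2  2  2  2  2  2
 U  0  1  1  1  2  2  2  2  2  2  2  2
 M  0  1  1  1  2  2  2  2  2  2  2  2
 M  0  1  1  1  2  2  2  2  2  2  2  2
 U  0  1  1  1  2  2  2  2  2  2  2  2
 M  0  1  1  1  2  2  2  2  2  2  2  2
 U  0  1  1  1  2  2  2  2  2  2  2  2
 A  0  1  2  2  2  3  3  3  3  3  3  3
 J  0  1  2  3  3  3  4  4  4  4  4  4
dp[10][11] = 4. One LCS (by backtracking along matches): AAAJ.

4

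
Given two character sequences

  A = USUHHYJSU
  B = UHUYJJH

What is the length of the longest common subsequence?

Pick U [1,1], U [3,3], Y [6,4], J [7,6]; all 4 characters appear in both, in order. Since dp[9][7] = 4, nothing longer is possible.

4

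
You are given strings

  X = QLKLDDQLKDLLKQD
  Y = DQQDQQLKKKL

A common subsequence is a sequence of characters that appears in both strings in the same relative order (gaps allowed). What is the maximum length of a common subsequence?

6

Taking Q [1,3] → D [5,4] → Q [7,6] → L [8,7] → K [9,10] → L [12,11] gives a common subsequence of length 6. The LCS DP gives dp[15][11] = 6, so this is optimal.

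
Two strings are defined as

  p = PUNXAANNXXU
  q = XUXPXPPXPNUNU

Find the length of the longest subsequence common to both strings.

Pick P at p[1]=q[7], then X at p[4]=q[8], then N at p[7]=q[10], then N at p[8]=q[12], then U at p[11]=q[13]; all 5 characters appear in both, in order, and the DP table's final entry dp[11][13] is also 5, so no common subsequence is longer.

5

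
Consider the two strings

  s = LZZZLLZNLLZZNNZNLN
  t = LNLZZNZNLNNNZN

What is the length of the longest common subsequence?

One common subsequence of length 10: L [1,3], Z [2,4], Z [3,5], Z [4,7], L [6,9], N [8,10], N [13,11], N [14,12], Z [15,13], N [18,14]. dp[18][14] = 10 confirms this is the maximum.

10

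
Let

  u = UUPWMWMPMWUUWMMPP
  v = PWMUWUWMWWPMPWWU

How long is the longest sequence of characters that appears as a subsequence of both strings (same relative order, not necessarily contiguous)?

Pick U [1,4], U [2,6], W [4,7], M [5,8], W [6,10], M [7,12], P [8,13], W [10,15], U [12,16]; all 9 characters appear in both, in order. dp[17][16] = 9 confirms this is the maximum.

9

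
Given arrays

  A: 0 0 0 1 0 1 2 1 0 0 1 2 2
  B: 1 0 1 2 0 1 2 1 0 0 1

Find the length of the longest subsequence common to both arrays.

9

Taking 0 [3,2], 1 [4,3], 0 [5,5], 1 [6,6], 2 [7,7], 1 [8,8], 0 [9,9], 0 [10,10], 1 [11,11] gives a common subsequence of length 9. The LCS DP gives dp[13][11] = 9, so this is optimal.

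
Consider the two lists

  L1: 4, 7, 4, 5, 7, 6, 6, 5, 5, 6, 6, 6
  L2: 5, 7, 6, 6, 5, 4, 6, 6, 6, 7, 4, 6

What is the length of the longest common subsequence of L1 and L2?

Match 5 at L1[4]=L2[1], 7 at L1[5]=L2[2], 6 at L1[6]=L2[3], 6 at L1[7]=L2[4], 5 at L1[8]=L2[5], 6 at L1[10]=L2[8], 6 at L1[11]=L2[9], 6 at L1[12]=L2[12] — 8 values in the same relative order in both. The LCS DP gives dp[12][12] = 8, so this is optimal.

8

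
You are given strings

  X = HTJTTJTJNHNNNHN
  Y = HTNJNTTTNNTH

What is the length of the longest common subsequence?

Taking H at X[1]=Y[1], T at X[2]=Y[2], J at X[3]=Y[4], T at X[4]=Y[6], T at X[5]=Y[7], T at X[7]=Y[8], N at X[9]=Y[9], N at X[11]=Y[10], H at X[14]=Y[12] gives a common subsequence of length 9, and the DP table's final entry dp[15][12] is also 9, so no common subsequence is longer.

9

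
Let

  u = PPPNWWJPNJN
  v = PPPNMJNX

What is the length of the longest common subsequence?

6

Match P at u[1]=v[1], P at u[2]=v[2], P at u[3]=v[3], N at u[4]=v[4], J at u[7]=v[6], N at u[9]=v[7] — 6 characters in the same relative order in both, and the DP table's final entry dp[11][8] is also 6, so no common subsequence is longer.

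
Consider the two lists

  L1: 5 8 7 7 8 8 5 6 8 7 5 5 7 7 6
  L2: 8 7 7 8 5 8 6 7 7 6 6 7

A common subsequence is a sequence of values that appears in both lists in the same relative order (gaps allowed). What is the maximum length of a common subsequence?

9

Pick 8 at L1[2]=L2[1], 7 at L1[3]=L2[2], 7 at L1[4]=L2[3], 8 at L1[5]=L2[4], 8 at L1[6]=L2[6], 6 at L1[8]=L2[7], 7 at L1[10]=L2[8], 7 at L1[13]=L2[9], 7 at L1[14]=L2[12]; all 9 values appear in both, in order. dp[15][12] = 9 confirms this is the maximum.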